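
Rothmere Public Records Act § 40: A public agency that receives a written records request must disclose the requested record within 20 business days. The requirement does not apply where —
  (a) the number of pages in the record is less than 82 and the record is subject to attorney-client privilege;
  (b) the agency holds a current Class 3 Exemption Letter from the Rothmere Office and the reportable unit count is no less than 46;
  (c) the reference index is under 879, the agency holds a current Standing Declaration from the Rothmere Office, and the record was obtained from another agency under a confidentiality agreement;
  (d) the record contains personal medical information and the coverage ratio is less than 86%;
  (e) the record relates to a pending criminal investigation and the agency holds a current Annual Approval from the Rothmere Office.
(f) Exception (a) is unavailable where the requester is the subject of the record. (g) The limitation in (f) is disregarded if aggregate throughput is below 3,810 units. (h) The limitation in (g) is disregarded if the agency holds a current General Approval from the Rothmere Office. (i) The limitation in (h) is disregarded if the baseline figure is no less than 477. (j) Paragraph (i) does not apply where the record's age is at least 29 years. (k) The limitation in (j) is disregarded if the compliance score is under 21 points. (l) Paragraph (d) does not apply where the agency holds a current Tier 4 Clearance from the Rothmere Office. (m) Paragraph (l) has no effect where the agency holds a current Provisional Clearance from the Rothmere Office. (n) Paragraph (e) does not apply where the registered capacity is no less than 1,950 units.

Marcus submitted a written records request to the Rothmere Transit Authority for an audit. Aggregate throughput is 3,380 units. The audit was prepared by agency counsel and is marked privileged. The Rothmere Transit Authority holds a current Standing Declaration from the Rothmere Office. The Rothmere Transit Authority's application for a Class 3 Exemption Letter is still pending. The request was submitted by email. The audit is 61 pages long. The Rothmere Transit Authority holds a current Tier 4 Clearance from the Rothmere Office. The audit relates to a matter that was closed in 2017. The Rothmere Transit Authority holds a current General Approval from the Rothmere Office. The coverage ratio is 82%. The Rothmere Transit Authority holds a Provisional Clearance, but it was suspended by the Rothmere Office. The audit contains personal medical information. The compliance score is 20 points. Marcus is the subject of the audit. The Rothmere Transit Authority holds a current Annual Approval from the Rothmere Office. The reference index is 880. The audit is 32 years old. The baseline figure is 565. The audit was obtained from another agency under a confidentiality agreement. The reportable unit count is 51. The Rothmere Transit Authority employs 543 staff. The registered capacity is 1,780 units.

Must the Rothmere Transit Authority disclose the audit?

No — exception (a) applies; the Rothmere Transit Authority is not required to disclose the audit.

All of (a)'s requirements are met (the number of pages in the record is 61, less than the 82 limit; the audit is privileged). Under paragraphs (f)–(k): (f) operates (Marcus is the subject of the audit), but is overridden by (g): (g) is triggered — aggregate throughput is 3,380 units, below the 3,810 units limit. (h) applies (a current General Approval is held), but yields to (i): (i) operates against (h): the baseline figure is 565, meeting the 477 threshold. (j) operates (the record's age is 32 years, meeting the 29 years threshold), but is set aside by (k): (k) operates against (j): the compliance score is 20 points, under the 21 points limit. (a) remains available.
Exception (b) fails — the Class 3 Exemption Letter is not current.
Exception (c) does not apply: the reference index is 880, not under 879.
Exception (d) is satisfied on its face — the audit contains personal medical information; the coverage ratio is 82%, less than the 86% limit. But: (l) applies — a current Tier 4 Clearance is held. (m), which would lift (l), is inapplicable — the Provisional Clearance is not current. Exception (d) does not apply.
Exception (e) requires that the record relates to a pending criminal investigation; but the audit relates to a closed matter, so (e) is unavailable.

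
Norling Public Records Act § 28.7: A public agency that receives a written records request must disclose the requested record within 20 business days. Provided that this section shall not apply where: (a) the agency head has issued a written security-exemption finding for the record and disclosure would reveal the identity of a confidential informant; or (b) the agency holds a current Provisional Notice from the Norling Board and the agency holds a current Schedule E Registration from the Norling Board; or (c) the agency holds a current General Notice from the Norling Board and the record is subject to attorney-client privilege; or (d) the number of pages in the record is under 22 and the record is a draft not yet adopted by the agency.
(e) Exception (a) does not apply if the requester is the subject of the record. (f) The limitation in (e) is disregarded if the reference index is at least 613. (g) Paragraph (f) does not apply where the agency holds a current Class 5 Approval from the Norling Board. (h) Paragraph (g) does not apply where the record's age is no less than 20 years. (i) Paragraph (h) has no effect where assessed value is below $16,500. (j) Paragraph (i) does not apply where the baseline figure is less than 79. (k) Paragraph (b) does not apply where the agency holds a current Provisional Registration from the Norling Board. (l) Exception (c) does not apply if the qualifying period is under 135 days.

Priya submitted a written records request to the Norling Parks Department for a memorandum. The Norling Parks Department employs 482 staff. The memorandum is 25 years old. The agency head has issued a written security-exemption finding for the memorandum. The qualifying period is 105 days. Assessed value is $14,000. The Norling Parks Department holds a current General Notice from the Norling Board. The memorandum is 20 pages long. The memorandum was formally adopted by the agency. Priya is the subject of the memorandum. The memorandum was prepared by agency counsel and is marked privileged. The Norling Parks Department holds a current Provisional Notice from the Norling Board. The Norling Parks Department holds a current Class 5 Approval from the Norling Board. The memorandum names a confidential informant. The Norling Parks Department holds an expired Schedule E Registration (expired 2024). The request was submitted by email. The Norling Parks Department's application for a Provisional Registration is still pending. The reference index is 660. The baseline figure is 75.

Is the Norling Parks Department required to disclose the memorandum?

No — exception (a) applies; the Norling Parks Department is not required to disclose the memorandum.

Exception (a) is satisfied on its face — a written security-exemption finding has been issued; the memorandum names a confidential informant. As to paragraphs (e)–(j): (e) would limit (a) — Priya is the subject of the memorandum — but (f) sets (e) aside: (f) is engaged — the reference index is 660, meeting the 613 threshold. (g) is engaged (a current Class 5 Approval is held), but is overridden by (h): (h) operates against (g): the record's age is 25 years, meeting the 20 years threshold. (i) applies (assessed value is $14,000, below the $16,500 limit), but is overridden by (j): (j) is triggered — the baseline figure is 75, less than the 79 limit. (a) remains available.
Exception (b) requires that the agency holds a current Schedule E Registration from the Norling Board; but no current Schedule E Registration is held, so (b) is unavailable.
Exception (c): a current General Notice is held; the memorandum is privileged — every condition holds. But: (l) operates — the qualifying period is 105 days, under the 135 days limit. Exception (c) does not apply.
Exception (d) fails — the memorandum has been formally adopted.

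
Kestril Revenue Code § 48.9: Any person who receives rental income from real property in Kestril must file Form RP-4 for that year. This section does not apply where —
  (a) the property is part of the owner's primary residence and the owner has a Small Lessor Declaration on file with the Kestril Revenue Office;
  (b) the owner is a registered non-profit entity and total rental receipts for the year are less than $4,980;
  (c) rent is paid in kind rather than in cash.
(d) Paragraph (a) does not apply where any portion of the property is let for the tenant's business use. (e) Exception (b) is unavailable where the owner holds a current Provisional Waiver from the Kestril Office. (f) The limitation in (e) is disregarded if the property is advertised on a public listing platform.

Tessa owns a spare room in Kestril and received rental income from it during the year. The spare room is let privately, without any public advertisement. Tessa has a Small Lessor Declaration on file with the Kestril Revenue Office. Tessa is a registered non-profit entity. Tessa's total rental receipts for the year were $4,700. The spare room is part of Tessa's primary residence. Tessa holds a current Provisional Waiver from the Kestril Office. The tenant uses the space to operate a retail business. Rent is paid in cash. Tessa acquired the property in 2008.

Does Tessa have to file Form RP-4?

Exception (a) is satisfied on its face — the spare room is part of the primary residence; a Small Lessor Declaration is on file. But applying paragraph (d): (d) operates — the space is let for business use. So (a) is unavailable.
All of (b)'s requirements are met (Tessa is a registered non-profit; total rental receipts for the year are $4,700, less than the $4,980 limit). However, paragraphs (e)–(f) must be considered: (e) applies — a current Provisional Waiver is held. (f) does not operate here (the property is let privately without advertisement), so (e) stands. Exception (b) does not apply.
Exception (c) does not apply: rent is paid in cash.
None of the exceptions is available; § 48.9 applies in full.

Yes — Tessa must file Form RP-4.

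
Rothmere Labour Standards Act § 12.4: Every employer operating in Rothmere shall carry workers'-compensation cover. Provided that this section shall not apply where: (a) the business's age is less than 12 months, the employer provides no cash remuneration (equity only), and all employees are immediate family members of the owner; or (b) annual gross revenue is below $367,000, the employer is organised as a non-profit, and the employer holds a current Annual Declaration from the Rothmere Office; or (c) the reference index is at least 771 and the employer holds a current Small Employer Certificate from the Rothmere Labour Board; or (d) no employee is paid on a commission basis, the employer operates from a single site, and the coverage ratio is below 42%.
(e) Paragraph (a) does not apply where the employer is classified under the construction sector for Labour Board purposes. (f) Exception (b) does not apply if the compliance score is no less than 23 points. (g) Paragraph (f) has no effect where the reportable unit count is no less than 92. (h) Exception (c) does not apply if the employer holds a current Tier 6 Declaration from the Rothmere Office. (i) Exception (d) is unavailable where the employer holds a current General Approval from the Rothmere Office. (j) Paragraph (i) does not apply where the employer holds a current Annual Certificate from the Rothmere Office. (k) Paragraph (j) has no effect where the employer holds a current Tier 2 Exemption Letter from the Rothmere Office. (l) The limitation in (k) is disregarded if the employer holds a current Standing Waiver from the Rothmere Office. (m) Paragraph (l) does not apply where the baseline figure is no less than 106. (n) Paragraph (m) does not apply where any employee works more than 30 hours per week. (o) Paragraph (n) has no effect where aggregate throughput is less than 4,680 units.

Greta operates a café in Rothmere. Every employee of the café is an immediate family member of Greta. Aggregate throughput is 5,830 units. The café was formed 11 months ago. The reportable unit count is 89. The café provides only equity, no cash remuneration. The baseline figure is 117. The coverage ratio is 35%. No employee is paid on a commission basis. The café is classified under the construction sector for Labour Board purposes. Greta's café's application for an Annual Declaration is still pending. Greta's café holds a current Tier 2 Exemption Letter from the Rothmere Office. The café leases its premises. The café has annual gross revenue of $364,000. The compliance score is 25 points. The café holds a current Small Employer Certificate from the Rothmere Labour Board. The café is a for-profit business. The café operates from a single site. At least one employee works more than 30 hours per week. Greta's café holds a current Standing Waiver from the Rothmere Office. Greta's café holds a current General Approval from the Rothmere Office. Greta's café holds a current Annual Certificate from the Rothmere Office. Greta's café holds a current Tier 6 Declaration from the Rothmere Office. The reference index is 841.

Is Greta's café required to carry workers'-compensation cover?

Exception (a)'s conditions are all satisfied: the business's age is 11 months, less than the 12 months limit; remuneration is equity-only; every employee is an immediate family member. But: (e) is engaged — the café is classified under the construction sector. (a) is therefore removed.
Exception (b) does not apply: the employer is for-profit.
Exception (c): the reference index is 841, meeting the 771 threshold; a current Small Employer Certificate is held — every condition holds. Turning to paragraph (h): (h) operates against (c): a current Tier 6 Declaration is held. So (c) is unavailable.
Exception (d) is satisfied on its face — no employee is paid on commission; the employer operates from a single site; the coverage ratio is 35%, below the 42% limit. Applying paragraphs (i)–(o): (i) would limit (d) — a current General Approval is held — but (j) sets (i) aside: (j) is triggered — a current Annual Certificate is held. (k) applies (a current Tier 2 Exemption Letter is held), but is set aside by (l): (l) is engaged — a current Standing Waiver is held. (m) is triggered (the baseline figure is 117, meeting the 106 threshold), but is overridden by (n): (n) operates against (m): at least one employee exceeds 30 hours/week. (o), which would lift (n), is inapplicable — aggregate throughput is 5,830 units, not less than 4,680 units. So (d) applies.

No — exception (d) applies; Greta's café is not required to carry workers'-compensation cover.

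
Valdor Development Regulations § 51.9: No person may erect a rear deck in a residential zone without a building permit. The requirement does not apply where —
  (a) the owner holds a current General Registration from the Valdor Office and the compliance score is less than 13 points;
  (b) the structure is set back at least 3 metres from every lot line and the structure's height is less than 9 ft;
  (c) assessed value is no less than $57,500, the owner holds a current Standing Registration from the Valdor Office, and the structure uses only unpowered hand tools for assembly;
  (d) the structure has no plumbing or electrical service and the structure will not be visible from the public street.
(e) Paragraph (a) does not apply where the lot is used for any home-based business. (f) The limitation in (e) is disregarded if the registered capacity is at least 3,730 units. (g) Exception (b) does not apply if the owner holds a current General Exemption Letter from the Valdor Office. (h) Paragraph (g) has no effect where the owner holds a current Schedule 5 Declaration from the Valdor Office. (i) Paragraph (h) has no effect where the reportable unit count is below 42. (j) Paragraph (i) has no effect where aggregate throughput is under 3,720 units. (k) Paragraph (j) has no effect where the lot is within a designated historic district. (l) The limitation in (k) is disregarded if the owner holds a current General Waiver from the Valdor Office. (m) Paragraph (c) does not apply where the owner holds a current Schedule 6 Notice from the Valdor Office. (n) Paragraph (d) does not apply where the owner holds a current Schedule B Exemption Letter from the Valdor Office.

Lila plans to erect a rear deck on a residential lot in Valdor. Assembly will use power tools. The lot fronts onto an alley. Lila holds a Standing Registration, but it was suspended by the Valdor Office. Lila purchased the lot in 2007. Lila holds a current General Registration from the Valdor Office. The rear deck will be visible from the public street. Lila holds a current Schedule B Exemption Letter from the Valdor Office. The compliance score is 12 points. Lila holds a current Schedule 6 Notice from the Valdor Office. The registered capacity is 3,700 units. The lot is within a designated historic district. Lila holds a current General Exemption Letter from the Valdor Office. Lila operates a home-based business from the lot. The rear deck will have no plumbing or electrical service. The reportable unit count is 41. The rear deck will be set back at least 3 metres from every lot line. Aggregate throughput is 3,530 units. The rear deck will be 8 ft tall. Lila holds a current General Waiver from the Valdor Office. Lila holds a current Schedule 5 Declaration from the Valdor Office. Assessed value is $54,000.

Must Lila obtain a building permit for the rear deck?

All of (a)'s requirements are met (a current General Registration is held; the compliance score is 12 points, less than the 13 points limit). But: (e) operates against (a): a home-based business operates on the lot. (f) is not engaged (the registered capacity is 3,700 units, short of 3,730 units), so (e) stands. (a) is therefore removed.
Exception (b): the setback is at least 3 m on every side; the structure's height is 8 ft, less than the 9 ft limit — every condition holds. As to paragraphs (g)–(l): (g) applies (a current General Exemption Letter is held), but is displaced by (h): (h) is engaged — a current Schedule 5 Declaration is held. (i) is engaged (the reportable unit count is 41, below the 42 limit), but yields to (j): (j) is engaged — aggregate throughput is 3,530 units, under the 3,720 units limit. (k) would limit (j) — the lot is in a historic district — but (l) sets (k) aside: (l) operates against (k): a current General Waiver is held. So (b) applies.
Exception (c) requires that assessed value is no less than $57,500; but assessed value is $54,000, short of $57,500, so (c) is unavailable.
Exception (d) requires that the structure will not be visible from the public street; but the structure will be visible from the street, so (d) is unavailable.

No — exception (b) applies; Lila does not need a building permit.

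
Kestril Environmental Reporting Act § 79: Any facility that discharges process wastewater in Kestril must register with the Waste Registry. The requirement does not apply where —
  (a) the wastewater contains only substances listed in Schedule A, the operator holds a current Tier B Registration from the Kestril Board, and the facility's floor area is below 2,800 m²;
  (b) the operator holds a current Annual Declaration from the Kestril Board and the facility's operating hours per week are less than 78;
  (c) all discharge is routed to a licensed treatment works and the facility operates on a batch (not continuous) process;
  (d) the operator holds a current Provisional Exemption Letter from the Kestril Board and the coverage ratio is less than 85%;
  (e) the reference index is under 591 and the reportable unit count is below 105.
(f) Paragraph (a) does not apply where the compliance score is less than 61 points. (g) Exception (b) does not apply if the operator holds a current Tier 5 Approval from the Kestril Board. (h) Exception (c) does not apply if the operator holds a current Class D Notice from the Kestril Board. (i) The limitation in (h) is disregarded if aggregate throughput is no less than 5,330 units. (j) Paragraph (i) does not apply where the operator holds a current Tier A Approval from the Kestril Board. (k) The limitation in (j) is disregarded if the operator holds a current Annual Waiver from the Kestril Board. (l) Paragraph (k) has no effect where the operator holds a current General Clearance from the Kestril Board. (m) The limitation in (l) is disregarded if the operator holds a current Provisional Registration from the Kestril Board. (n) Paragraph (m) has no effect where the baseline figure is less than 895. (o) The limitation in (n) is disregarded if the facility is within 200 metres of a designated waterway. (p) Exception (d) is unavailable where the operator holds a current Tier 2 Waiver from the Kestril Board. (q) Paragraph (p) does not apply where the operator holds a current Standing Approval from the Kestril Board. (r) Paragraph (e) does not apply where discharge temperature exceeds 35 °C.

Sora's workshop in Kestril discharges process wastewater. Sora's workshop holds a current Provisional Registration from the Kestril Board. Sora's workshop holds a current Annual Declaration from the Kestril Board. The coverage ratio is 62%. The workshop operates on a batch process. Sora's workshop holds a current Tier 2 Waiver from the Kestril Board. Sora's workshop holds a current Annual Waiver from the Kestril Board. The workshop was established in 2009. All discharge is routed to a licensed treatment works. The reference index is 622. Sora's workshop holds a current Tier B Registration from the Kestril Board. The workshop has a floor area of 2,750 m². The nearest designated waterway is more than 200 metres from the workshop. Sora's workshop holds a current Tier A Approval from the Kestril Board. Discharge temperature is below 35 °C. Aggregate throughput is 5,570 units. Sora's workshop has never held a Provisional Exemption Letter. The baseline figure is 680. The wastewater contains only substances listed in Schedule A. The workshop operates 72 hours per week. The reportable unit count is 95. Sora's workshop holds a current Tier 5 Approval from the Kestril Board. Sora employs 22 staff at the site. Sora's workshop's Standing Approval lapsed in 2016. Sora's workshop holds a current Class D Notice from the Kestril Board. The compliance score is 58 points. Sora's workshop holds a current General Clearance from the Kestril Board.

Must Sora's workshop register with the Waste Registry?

Exception (a)'s conditions are all satisfied: the wastewater is Schedule-A-only; a current Tier B Registration is held; the facility's floor area is 2,750 m², below the 2,800 m² limit. But applying paragraph (f): (f) operates against (a): the compliance score is 58 points, less than the 61 points limit. (a) is therefore removed.
Exception (b): a current Annual Declaration is held; the facility's operating hours per week are 72, less than the 78 limit — every condition holds. But: (g) applies — a current Tier 5 Approval is held. Exception (b) does not apply.
Exception (c): discharge is routed to a licensed treatment works; the facility operates on a batch process — every condition holds. Turning to paragraphs (h)–(o): (h) applies — a current Class D Notice is held. (i) would limit (h) — aggregate throughput is 5,570 units, meeting the 5,330 units threshold — but (j) sets (i) aside: (j) is triggered — a current Tier A Approval is held. (k) would limit (j) — a current Annual Waiver is held — but (l) sets (k) aside: (l) applies — a current General Clearance is held. (m) is engaged (a current Provisional Registration is held), but yields to (n): (n) is triggered — the baseline figure is 680, less than the 895 limit. (o) is not triggered (the workshop is more than 200 m from any designated waterway), so (n) stands. So (c) is unavailable.
Exception (d) does not apply: the Provisional Exemption Letter is not current.
Exception (e) fails — the reference index is 622, not under 591.
None of the exceptions is available; § 79 applies in full.

Yes — Sora's workshop must register with the Waste Registry.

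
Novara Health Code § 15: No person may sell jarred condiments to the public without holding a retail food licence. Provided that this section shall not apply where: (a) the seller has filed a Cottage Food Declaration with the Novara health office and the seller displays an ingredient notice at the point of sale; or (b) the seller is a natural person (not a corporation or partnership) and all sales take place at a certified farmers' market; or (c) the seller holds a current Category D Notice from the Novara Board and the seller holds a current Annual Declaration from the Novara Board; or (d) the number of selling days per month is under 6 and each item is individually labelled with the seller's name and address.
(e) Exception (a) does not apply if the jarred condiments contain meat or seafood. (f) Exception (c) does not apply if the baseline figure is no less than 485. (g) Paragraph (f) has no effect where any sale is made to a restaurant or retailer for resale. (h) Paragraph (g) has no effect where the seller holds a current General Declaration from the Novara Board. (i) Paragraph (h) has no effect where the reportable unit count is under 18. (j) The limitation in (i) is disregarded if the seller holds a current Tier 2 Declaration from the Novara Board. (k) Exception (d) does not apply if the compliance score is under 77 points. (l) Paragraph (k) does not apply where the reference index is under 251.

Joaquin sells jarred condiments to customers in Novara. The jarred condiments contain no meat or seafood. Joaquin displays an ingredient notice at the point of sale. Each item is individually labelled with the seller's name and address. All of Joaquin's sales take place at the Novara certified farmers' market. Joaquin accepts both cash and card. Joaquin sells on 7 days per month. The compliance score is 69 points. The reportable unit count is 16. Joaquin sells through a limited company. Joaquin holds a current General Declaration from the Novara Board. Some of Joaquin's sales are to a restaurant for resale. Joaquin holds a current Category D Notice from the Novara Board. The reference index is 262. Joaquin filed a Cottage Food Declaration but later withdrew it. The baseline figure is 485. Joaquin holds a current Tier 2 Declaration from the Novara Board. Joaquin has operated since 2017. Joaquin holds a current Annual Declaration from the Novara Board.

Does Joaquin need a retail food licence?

Exception (a) fails — the Cottage Food Declaration was withdrawn.
Exception (b) does not apply: the seller operates through a limited company.
Exception (c): a current Category D Notice is held; a current Annual Declaration is held — every condition holds. But applying paragraphs (f)–(j): (f) operates against (c): the baseline figure is 485, meeting the 485 threshold. (g) would limit (f) — some sales are to a restaurant for resale — but (h) sets (g) aside: (h) is triggered — a current General Declaration is held. (i) would limit (h) — the reportable unit count is 16, under the 18 limit — but (j) sets (i) aside: (j) is engaged — a current Tier 2 Declaration is held. (c) is therefore removed.
Exception (d) fails — the number of selling days per month is 7, not under 6.
None of the exceptions is available; § 15 applies in full.

Yes — Joaquin must hold a retail food licence.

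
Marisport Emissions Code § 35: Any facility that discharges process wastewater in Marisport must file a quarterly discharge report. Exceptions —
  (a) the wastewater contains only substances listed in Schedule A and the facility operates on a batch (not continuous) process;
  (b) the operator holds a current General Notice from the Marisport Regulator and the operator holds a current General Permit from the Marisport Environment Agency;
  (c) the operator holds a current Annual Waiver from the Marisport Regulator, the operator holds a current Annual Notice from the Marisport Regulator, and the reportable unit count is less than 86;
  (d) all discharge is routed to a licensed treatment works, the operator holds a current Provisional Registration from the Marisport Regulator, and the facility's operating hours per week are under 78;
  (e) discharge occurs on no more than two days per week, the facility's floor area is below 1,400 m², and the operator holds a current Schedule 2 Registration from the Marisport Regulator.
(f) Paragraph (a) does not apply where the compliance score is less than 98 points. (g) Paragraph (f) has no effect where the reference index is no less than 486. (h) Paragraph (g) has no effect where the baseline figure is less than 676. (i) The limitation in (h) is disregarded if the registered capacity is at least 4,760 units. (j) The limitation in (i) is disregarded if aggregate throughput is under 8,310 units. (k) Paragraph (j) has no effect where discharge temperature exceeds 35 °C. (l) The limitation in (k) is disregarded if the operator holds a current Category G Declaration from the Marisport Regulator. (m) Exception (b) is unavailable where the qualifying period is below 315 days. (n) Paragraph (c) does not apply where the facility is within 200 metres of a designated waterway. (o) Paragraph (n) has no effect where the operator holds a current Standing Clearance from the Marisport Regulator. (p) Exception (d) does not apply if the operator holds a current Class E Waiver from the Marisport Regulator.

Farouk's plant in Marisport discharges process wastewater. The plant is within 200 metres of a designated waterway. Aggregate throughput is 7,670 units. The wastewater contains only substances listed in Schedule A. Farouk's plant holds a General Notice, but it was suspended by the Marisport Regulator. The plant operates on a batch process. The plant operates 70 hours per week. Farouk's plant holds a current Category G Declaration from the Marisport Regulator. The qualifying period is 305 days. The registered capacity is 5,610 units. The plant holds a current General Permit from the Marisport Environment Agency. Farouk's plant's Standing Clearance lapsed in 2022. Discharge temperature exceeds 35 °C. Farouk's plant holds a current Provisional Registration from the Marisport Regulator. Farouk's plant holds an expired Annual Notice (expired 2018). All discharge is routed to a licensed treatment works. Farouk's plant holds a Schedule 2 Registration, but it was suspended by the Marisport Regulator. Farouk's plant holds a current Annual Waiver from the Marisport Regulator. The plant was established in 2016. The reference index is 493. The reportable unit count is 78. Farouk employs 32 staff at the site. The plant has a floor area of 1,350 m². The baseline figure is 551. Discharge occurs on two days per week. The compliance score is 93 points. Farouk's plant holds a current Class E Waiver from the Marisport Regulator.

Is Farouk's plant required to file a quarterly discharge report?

Yes — Farouk's plant must file a quarterly discharge report.

Exception (a): the wastewater is Schedule-A-only; the facility operates on a batch process — every condition holds. But applying paragraphs (f)–(l): (f) applies — the compliance score is 93 points, less than the 98 points limit. (g) is engaged (the reference index is 493, meeting the 486 threshold), but is itself disapplied by (h): (h) is engaged — the baseline figure is 551, less than the 676 limit. (i) would limit (h) — the registered capacity is 5,610 units, meeting the 4,760 units threshold — but (j) sets (i) aside: (j) operates — aggregate throughput is 7,670 units, under the 8,310 units limit. (k) operates (discharge temperature exceeds 35 °C), but yields to (l): (l) operates against (k): a current Category G Declaration is held. (a) is therefore removed.
Exception (b) fails — no current General Notice is held.
Exception (c) requires that the operator holds a current Annual Notice from the Marisport Regulator; but the Annual Notice is not current, so (c) is unavailable.
Exception (d) is satisfied on its face — discharge is routed to a licensed treatment works; a current Provisional Registration is held; the facility's operating hours per week are 70, under the 78 limit. However, paragraph (p) must be considered: (p) operates against (d): a current Class E Waiver is held. Exception (d) does not apply.
Exception (e) fails — no current Schedule 2 Registration is held.
No exception applies. The general rule governs.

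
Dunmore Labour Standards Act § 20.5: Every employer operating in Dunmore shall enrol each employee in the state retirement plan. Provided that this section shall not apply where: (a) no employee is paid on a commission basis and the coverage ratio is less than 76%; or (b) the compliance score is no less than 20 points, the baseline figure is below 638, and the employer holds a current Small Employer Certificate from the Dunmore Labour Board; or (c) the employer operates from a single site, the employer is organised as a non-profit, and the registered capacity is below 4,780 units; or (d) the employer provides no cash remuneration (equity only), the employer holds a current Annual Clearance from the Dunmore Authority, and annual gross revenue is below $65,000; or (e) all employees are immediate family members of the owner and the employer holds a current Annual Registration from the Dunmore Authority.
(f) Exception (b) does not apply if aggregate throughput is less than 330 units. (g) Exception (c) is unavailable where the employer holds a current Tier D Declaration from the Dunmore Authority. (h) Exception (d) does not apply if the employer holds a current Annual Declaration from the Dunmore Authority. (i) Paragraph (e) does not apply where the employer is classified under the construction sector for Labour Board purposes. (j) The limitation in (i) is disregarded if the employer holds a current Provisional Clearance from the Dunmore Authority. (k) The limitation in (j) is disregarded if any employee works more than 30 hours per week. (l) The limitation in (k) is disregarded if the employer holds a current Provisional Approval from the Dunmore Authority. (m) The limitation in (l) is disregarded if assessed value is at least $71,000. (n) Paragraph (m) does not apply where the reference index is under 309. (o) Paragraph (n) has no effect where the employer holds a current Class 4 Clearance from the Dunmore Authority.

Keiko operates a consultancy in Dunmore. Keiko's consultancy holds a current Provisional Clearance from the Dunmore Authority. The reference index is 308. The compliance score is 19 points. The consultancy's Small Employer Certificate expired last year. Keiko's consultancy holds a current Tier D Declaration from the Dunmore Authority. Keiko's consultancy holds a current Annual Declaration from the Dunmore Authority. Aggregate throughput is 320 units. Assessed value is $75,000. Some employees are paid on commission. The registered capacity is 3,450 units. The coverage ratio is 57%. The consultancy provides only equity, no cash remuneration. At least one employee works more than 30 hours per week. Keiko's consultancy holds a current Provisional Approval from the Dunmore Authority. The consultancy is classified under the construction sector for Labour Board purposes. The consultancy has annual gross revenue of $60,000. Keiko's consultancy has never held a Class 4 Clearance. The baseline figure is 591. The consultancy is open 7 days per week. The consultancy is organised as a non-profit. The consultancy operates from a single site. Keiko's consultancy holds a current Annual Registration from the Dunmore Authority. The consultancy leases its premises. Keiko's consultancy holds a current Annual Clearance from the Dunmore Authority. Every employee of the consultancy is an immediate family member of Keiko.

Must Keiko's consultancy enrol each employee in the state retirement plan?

Exception (a) does not apply: some employees are paid on commission.
Exception (b) fails — the compliance score is 19 points, short of 20 points.
All of (c)'s requirements are met (the employer operates from a single site; the employer is a non-profit; the registered capacity is 3,450 units, below the 4,780 units limit). But applying paragraph (g): (g) operates against (c): a current Tier D Declaration is held. So (c) is unavailable.
Exception (d) is satisfied on its face — remuneration is equity-only; a current Annual Clearance is held; annual gross revenue is $60,000, below the $65,000 limit. Turning to paragraph (h): (h) operates — a current Annual Declaration is held. So (d) is unavailable.
Exception (e)'s conditions are all satisfied: every employee is an immediate family member; a current Annual Registration is held. As to paragraphs (i)–(o): (i) is engaged (the consultancy is classified under the construction sector), but is itself disapplied by (j): (j) operates — a current Provisional Clearance is held. (k) is triggered (at least one employee exceeds 30 hours/week), but is displaced by (l): (l) operates against (k): a current Provisional Approval is held. (m) would limit (l) — assessed value is $75,000, meeting the $71,000 threshold — but (n) sets (m) aside: (n) operates — the reference index is 308, under the 309 limit. (o), which would lift (n), is not triggered — no current Class 4 Clearance is held. (e) remains available.

No — exception (e) applies; Keiko's consultancy is not required to enrol each employee in the state retirement plan.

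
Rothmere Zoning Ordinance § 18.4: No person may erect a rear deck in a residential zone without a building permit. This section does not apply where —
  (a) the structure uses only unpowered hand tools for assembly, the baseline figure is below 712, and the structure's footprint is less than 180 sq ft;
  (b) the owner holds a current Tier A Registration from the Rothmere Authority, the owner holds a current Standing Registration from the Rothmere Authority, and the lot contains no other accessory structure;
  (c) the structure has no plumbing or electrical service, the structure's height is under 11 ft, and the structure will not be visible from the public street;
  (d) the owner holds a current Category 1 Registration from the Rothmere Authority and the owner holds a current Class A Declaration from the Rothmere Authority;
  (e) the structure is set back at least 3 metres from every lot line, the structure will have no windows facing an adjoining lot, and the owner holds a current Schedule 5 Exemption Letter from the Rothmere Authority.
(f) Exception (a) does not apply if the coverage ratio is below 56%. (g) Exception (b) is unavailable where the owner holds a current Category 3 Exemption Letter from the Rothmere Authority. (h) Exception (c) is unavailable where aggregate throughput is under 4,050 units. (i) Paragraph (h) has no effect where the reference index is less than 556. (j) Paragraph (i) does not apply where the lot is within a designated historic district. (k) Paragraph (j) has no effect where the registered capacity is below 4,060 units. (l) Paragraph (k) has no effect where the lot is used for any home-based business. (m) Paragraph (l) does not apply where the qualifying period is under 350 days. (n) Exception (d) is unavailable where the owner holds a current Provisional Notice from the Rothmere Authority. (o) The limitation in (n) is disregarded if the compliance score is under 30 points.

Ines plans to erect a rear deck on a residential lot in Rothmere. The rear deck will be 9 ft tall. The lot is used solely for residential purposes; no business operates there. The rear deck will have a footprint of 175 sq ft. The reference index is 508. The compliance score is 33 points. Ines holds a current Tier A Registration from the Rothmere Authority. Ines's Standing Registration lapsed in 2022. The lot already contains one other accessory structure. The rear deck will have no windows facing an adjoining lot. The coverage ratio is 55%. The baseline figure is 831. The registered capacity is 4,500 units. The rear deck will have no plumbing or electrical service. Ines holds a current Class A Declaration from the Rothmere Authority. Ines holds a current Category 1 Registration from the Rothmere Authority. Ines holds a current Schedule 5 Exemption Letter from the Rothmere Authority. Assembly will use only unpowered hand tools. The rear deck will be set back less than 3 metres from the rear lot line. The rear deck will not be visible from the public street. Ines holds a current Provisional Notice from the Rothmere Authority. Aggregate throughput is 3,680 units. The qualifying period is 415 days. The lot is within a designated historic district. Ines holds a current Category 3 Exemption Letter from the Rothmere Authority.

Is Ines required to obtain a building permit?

Exception (a) requires that the baseline figure is below 712; but the baseline figure is 831, not below 712, so (a) is unavailable.
Exception (b) requires that the owner holds a current Standing Registration from the Rothmere Authority; but no current Standing Registration is held, so (b) is unavailable.
Exception (c) is satisfied on its face — there is no plumbing or electrical service; the structure's height is 9 ft, under the 11 ft limit; the structure will not be visible from the street. Turning to paragraphs (h)–(m): (h) applies — aggregate throughput is 3,680 units, under the 4,050 units limit. (i) would limit (h) — the reference index is 508, less than the 556 limit — but (j) sets (i) aside: (j) applies — the lot is in a historic district. (k), which would lift (j), is not triggered — the registered capacity is 4,500 units, not below 4,060 units. So (c) is unavailable.
Exception (d): a current Category 1 Registration is held; a current Class A Declaration is held — every condition holds. However, paragraphs (n)–(o) must be considered: (n) operates against (d): a current Provisional Notice is held. (o) is not engaged (the compliance score is 33 points, not under 30 points), so (n) stands. (d) is therefore removed.
Exception (e) requires that the structure is set back at least 3 metres from every lot line; but the rear setback is under 3 m, so (e) is unavailable.
None of the exceptions is available; § 18.4 applies in full.

Yes — Ines must obtain a building permit.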